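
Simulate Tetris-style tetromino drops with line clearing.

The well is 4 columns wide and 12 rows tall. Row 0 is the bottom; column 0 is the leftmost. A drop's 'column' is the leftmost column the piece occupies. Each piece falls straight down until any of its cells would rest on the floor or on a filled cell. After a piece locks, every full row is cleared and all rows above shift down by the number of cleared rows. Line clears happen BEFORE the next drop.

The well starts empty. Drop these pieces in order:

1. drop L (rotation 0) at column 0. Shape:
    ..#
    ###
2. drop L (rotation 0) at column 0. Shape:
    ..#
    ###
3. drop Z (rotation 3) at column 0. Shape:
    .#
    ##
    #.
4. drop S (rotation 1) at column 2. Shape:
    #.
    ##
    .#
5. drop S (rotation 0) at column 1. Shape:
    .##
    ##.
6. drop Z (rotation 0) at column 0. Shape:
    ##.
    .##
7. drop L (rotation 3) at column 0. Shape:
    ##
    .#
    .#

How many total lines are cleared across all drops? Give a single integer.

Drop 1: L rot0 at col 0 lands with bottom-row=0; cleared 0 line(s) (total 0); column heights now [1 1 2 0], max=2
Drop 2: L rot0 at col 0 lands with bottom-row=2; cleared 0 line(s) (total 0); column heights now [3 3 4 0], max=4
Drop 3: Z rot3 at col 0 lands with bottom-row=3; cleared 0 line(s) (total 0); column heights now [5 6 4 0], max=6
Drop 4: S rot1 at col 2 lands with bottom-row=3; cleared 1 line(s) (total 1); column heights now [4 5 5 4], max=5
Drop 5: S rot0 at col 1 lands with bottom-row=5; cleared 0 line(s) (total 1); column heights now [4 6 7 7], max=7
Drop 6: Z rot0 at col 0 lands with bottom-row=7; cleared 0 line(s) (total 1); column heights now [9 9 8 7], max=9
Drop 7: L rot3 at col 0 lands with bottom-row=9; cleared 0 line(s) (total 1); column heights now [12 12 8 7], max=12

Answer: 1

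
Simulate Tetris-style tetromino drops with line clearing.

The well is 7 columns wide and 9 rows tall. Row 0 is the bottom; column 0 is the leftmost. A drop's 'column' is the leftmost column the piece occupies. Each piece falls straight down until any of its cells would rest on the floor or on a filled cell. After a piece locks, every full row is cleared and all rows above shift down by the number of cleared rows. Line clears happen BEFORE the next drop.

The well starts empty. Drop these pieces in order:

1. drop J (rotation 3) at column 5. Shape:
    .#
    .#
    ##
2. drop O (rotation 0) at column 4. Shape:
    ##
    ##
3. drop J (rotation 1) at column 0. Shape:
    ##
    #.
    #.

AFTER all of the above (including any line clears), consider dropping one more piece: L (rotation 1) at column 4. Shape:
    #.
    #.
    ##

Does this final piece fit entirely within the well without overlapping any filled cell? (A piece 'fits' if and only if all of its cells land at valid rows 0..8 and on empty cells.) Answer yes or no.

Answer: yes

Derivation:
Drop 1: J rot3 at col 5 lands with bottom-row=0; cleared 0 line(s) (total 0); column heights now [0 0 0 0 0 1 3], max=3
Drop 2: O rot0 at col 4 lands with bottom-row=1; cleared 0 line(s) (total 0); column heights now [0 0 0 0 3 3 3], max=3
Drop 3: J rot1 at col 0 lands with bottom-row=0; cleared 0 line(s) (total 0); column heights now [3 3 0 0 3 3 3], max=3
Test piece L rot1 at col 4 (width 2): heights before test = [3 3 0 0 3 3 3]; fits = True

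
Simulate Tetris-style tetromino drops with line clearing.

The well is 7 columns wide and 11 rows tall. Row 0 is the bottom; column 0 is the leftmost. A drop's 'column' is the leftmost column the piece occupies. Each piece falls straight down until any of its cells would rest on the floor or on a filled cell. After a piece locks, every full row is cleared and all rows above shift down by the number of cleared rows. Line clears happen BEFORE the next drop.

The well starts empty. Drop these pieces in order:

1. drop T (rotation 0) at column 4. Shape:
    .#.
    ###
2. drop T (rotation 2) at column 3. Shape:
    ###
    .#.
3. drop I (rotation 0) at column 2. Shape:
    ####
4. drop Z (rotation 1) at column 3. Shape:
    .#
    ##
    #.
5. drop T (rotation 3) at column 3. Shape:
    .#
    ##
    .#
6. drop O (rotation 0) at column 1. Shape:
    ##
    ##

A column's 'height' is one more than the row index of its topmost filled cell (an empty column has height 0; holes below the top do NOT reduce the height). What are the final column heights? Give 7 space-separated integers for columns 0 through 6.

Answer: 0 6 6 9 10 4 1

Derivation:
Drop 1: T rot0 at col 4 lands with bottom-row=0; cleared 0 line(s) (total 0); column heights now [0 0 0 0 1 2 1], max=2
Drop 2: T rot2 at col 3 lands with bottom-row=1; cleared 0 line(s) (total 0); column heights now [0 0 0 3 3 3 1], max=3
Drop 3: I rot0 at col 2 lands with bottom-row=3; cleared 0 line(s) (total 0); column heights now [0 0 4 4 4 4 1], max=4
Drop 4: Z rot1 at col 3 lands with bottom-row=4; cleared 0 line(s) (total 0); column heights now [0 0 4 6 7 4 1], max=7
Drop 5: T rot3 at col 3 lands with bottom-row=7; cleared 0 line(s) (total 0); column heights now [0 0 4 9 10 4 1], max=10
Drop 6: O rot0 at col 1 lands with bottom-row=4; cleared 0 line(s) (total 0); column heights now [0 6 6 9 10 4 1], max=10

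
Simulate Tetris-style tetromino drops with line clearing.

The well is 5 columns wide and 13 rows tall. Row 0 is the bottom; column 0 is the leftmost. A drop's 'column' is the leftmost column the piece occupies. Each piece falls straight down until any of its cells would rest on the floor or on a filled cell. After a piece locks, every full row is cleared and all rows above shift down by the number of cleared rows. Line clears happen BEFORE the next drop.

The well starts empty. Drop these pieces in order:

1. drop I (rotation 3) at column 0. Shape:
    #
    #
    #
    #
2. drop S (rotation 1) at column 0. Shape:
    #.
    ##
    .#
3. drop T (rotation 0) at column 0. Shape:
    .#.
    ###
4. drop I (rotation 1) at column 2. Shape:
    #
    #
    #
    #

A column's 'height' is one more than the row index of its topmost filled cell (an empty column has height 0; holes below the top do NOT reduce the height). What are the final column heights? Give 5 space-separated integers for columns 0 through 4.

Answer: 7 8 11 0 0

Derivation:
Drop 1: I rot3 at col 0 lands with bottom-row=0; cleared 0 line(s) (total 0); column heights now [4 0 0 0 0], max=4
Drop 2: S rot1 at col 0 lands with bottom-row=3; cleared 0 line(s) (total 0); column heights now [6 5 0 0 0], max=6
Drop 3: T rot0 at col 0 lands with bottom-row=6; cleared 0 line(s) (total 0); column heights now [7 8 7 0 0], max=8
Drop 4: I rot1 at col 2 lands with bottom-row=7; cleared 0 line(s) (total 0); column heights now [7 8 11 0 0], max=11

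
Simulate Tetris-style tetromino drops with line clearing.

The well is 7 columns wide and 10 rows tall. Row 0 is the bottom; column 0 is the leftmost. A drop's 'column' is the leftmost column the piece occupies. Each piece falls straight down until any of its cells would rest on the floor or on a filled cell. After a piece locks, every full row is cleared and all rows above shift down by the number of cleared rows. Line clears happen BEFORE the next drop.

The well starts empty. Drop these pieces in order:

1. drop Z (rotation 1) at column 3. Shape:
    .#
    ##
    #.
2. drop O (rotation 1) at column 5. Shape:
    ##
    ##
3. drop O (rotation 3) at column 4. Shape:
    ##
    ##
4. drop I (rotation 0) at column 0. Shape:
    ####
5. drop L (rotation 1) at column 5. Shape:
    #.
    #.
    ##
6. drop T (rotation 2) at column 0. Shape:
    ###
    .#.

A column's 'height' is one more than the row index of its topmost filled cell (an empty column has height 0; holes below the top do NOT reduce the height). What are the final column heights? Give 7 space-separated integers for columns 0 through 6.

Drop 1: Z rot1 at col 3 lands with bottom-row=0; cleared 0 line(s) (total 0); column heights now [0 0 0 2 3 0 0], max=3
Drop 2: O rot1 at col 5 lands with bottom-row=0; cleared 0 line(s) (total 0); column heights now [0 0 0 2 3 2 2], max=3
Drop 3: O rot3 at col 4 lands with bottom-row=3; cleared 0 line(s) (total 0); column heights now [0 0 0 2 5 5 2], max=5
Drop 4: I rot0 at col 0 lands with bottom-row=2; cleared 0 line(s) (total 0); column heights now [3 3 3 3 5 5 2], max=5
Drop 5: L rot1 at col 5 lands with bottom-row=5; cleared 0 line(s) (total 0); column heights now [3 3 3 3 5 8 6], max=8
Drop 6: T rot2 at col 0 lands with bottom-row=3; cleared 0 line(s) (total 0); column heights now [5 5 5 3 5 8 6], max=8

Answer: 5 5 5 3 5 8 6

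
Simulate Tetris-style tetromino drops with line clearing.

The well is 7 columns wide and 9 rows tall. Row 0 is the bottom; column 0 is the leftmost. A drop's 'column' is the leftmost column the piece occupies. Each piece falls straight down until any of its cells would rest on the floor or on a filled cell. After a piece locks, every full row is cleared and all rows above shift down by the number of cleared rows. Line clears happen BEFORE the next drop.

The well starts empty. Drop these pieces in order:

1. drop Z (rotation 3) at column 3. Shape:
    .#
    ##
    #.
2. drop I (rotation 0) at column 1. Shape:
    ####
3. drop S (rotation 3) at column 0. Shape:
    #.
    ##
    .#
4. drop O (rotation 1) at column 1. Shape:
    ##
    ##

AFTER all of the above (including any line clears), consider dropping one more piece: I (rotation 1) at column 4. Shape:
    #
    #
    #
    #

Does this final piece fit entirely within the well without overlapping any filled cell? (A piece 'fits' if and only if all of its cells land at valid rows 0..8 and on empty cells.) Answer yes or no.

Answer: yes

Derivation:
Drop 1: Z rot3 at col 3 lands with bottom-row=0; cleared 0 line(s) (total 0); column heights now [0 0 0 2 3 0 0], max=3
Drop 2: I rot0 at col 1 lands with bottom-row=3; cleared 0 line(s) (total 0); column heights now [0 4 4 4 4 0 0], max=4
Drop 3: S rot3 at col 0 lands with bottom-row=4; cleared 0 line(s) (total 0); column heights now [7 6 4 4 4 0 0], max=7
Drop 4: O rot1 at col 1 lands with bottom-row=6; cleared 0 line(s) (total 0); column heights now [7 8 8 4 4 0 0], max=8
Test piece I rot1 at col 4 (width 1): heights before test = [7 8 8 4 4 0 0]; fits = True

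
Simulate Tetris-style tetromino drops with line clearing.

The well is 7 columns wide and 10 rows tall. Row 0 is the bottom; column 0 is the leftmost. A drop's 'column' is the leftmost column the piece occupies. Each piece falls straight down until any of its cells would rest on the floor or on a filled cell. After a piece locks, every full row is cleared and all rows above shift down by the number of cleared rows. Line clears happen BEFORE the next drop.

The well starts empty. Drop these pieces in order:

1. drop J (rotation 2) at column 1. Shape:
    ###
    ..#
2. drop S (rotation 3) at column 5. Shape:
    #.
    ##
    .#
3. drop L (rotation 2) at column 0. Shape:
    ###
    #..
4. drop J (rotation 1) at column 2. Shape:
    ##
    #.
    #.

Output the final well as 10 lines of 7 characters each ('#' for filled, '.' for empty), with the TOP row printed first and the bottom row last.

Drop 1: J rot2 at col 1 lands with bottom-row=0; cleared 0 line(s) (total 0); column heights now [0 2 2 2 0 0 0], max=2
Drop 2: S rot3 at col 5 lands with bottom-row=0; cleared 0 line(s) (total 0); column heights now [0 2 2 2 0 3 2], max=3
Drop 3: L rot2 at col 0 lands with bottom-row=1; cleared 0 line(s) (total 0); column heights now [3 3 3 2 0 3 2], max=3
Drop 4: J rot1 at col 2 lands with bottom-row=3; cleared 0 line(s) (total 0); column heights now [3 3 6 6 0 3 2], max=6

Answer: .......
.......
.......
.......
..##...
..#....
..#....
###..#.
####.##
...#..#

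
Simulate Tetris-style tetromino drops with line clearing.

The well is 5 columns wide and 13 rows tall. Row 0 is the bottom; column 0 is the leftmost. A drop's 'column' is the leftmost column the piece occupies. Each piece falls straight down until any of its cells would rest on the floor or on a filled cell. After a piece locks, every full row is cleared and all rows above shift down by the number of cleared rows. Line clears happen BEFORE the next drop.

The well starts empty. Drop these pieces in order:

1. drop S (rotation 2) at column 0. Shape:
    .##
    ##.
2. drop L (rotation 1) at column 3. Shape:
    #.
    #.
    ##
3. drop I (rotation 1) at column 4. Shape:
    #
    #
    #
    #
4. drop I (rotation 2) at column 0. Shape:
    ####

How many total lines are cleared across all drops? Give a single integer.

Answer: 1

Derivation:
Drop 1: S rot2 at col 0 lands with bottom-row=0; cleared 0 line(s) (total 0); column heights now [1 2 2 0 0], max=2
Drop 2: L rot1 at col 3 lands with bottom-row=0; cleared 0 line(s) (total 0); column heights now [1 2 2 3 1], max=3
Drop 3: I rot1 at col 4 lands with bottom-row=1; cleared 0 line(s) (total 0); column heights now [1 2 2 3 5], max=5
Drop 4: I rot2 at col 0 lands with bottom-row=3; cleared 1 line(s) (total 1); column heights now [1 2 2 3 4], max=4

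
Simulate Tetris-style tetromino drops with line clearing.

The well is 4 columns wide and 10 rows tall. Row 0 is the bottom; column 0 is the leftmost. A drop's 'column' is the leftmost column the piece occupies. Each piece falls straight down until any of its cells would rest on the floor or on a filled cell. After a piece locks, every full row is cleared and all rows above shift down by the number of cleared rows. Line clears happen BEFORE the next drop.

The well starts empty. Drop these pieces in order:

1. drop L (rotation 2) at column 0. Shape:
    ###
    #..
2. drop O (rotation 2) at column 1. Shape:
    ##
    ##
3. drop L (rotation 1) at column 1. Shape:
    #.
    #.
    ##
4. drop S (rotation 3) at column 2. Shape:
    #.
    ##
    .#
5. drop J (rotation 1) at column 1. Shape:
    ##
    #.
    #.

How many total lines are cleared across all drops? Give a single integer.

Drop 1: L rot2 at col 0 lands with bottom-row=0; cleared 0 line(s) (total 0); column heights now [2 2 2 0], max=2
Drop 2: O rot2 at col 1 lands with bottom-row=2; cleared 0 line(s) (total 0); column heights now [2 4 4 0], max=4
Drop 3: L rot1 at col 1 lands with bottom-row=4; cleared 0 line(s) (total 0); column heights now [2 7 5 0], max=7
Drop 4: S rot3 at col 2 lands with bottom-row=4; cleared 0 line(s) (total 0); column heights now [2 7 7 6], max=7
Drop 5: J rot1 at col 1 lands with bottom-row=7; cleared 0 line(s) (total 0); column heights now [2 10 10 6], max=10

Answer: 0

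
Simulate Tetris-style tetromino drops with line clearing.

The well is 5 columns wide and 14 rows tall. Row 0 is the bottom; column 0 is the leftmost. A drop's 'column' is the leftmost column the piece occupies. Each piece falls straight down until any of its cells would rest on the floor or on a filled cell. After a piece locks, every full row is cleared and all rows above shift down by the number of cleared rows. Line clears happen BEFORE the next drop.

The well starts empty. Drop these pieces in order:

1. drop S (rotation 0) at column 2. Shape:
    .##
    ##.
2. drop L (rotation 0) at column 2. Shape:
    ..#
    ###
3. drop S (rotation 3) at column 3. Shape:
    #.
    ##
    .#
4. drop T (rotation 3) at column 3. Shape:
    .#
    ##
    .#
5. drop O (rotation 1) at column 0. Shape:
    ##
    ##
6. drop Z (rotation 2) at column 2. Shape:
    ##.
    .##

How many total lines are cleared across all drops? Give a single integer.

Answer: 0

Derivation:
Drop 1: S rot0 at col 2 lands with bottom-row=0; cleared 0 line(s) (total 0); column heights now [0 0 1 2 2], max=2
Drop 2: L rot0 at col 2 lands with bottom-row=2; cleared 0 line(s) (total 0); column heights now [0 0 3 3 4], max=4
Drop 3: S rot3 at col 3 lands with bottom-row=4; cleared 0 line(s) (total 0); column heights now [0 0 3 7 6], max=7
Drop 4: T rot3 at col 3 lands with bottom-row=6; cleared 0 line(s) (total 0); column heights now [0 0 3 8 9], max=9
Drop 5: O rot1 at col 0 lands with bottom-row=0; cleared 0 line(s) (total 0); column heights now [2 2 3 8 9], max=9
Drop 6: Z rot2 at col 2 lands with bottom-row=9; cleared 0 line(s) (total 0); column heights now [2 2 11 11 10], max=11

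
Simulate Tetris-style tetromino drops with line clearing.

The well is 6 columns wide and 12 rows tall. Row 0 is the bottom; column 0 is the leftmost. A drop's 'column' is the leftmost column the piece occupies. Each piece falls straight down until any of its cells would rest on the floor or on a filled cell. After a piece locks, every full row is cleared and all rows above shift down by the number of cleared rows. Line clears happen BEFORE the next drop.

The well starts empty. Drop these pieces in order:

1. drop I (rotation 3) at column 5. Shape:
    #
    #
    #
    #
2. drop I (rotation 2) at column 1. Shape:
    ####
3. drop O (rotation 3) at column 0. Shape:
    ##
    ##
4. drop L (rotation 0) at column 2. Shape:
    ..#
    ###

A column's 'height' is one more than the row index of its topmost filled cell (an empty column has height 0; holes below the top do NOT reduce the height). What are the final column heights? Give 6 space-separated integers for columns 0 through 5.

Drop 1: I rot3 at col 5 lands with bottom-row=0; cleared 0 line(s) (total 0); column heights now [0 0 0 0 0 4], max=4
Drop 2: I rot2 at col 1 lands with bottom-row=0; cleared 0 line(s) (total 0); column heights now [0 1 1 1 1 4], max=4
Drop 3: O rot3 at col 0 lands with bottom-row=1; cleared 0 line(s) (total 0); column heights now [3 3 1 1 1 4], max=4
Drop 4: L rot0 at col 2 lands with bottom-row=1; cleared 1 line(s) (total 1); column heights now [2 2 1 1 2 3], max=3

Answer: 2 2 1 1 2 3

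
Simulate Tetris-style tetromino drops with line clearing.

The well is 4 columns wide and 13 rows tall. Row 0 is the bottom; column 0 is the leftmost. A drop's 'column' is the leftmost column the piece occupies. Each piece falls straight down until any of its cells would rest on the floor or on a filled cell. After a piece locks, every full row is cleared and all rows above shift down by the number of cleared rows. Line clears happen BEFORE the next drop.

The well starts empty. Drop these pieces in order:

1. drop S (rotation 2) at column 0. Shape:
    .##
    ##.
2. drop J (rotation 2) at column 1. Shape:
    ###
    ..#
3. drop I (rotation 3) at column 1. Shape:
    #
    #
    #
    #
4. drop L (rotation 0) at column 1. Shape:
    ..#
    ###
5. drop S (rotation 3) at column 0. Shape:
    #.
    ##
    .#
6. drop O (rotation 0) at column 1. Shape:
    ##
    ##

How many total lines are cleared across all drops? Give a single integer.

Drop 1: S rot2 at col 0 lands with bottom-row=0; cleared 0 line(s) (total 0); column heights now [1 2 2 0], max=2
Drop 2: J rot2 at col 1 lands with bottom-row=1; cleared 0 line(s) (total 0); column heights now [1 3 3 3], max=3
Drop 3: I rot3 at col 1 lands with bottom-row=3; cleared 0 line(s) (total 0); column heights now [1 7 3 3], max=7
Drop 4: L rot0 at col 1 lands with bottom-row=7; cleared 0 line(s) (total 0); column heights now [1 8 8 9], max=9
Drop 5: S rot3 at col 0 lands with bottom-row=8; cleared 0 line(s) (total 0); column heights now [11 10 8 9], max=11
Drop 6: O rot0 at col 1 lands with bottom-row=10; cleared 0 line(s) (total 0); column heights now [11 12 12 9], max=12

Answer: 0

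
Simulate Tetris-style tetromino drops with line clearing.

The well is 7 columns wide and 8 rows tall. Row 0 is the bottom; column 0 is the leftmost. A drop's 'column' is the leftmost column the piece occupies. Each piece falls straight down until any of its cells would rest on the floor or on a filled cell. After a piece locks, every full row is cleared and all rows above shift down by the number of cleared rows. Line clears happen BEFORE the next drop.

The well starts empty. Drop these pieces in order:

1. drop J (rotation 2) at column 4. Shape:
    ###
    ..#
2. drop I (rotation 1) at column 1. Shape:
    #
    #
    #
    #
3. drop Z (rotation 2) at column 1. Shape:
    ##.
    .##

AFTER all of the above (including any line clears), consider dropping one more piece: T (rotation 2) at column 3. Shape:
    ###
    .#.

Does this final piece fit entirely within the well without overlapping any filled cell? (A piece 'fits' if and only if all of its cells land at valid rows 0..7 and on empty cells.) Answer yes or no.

Answer: yes

Derivation:
Drop 1: J rot2 at col 4 lands with bottom-row=0; cleared 0 line(s) (total 0); column heights now [0 0 0 0 2 2 2], max=2
Drop 2: I rot1 at col 1 lands with bottom-row=0; cleared 0 line(s) (total 0); column heights now [0 4 0 0 2 2 2], max=4
Drop 3: Z rot2 at col 1 lands with bottom-row=3; cleared 0 line(s) (total 0); column heights now [0 5 5 4 2 2 2], max=5
Test piece T rot2 at col 3 (width 3): heights before test = [0 5 5 4 2 2 2]; fits = True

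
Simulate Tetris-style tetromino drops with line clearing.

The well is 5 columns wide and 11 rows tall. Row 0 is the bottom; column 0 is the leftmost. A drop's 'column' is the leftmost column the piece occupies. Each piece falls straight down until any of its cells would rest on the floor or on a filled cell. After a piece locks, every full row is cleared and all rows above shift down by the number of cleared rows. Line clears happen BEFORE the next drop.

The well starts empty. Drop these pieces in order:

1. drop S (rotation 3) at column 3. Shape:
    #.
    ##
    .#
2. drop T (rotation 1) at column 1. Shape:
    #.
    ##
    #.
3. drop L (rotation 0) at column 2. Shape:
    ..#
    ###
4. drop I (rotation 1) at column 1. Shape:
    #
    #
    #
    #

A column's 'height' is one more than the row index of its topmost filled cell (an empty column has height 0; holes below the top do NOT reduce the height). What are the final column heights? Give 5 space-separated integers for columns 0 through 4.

Answer: 0 7 4 4 5

Derivation:
Drop 1: S rot3 at col 3 lands with bottom-row=0; cleared 0 line(s) (total 0); column heights now [0 0 0 3 2], max=3
Drop 2: T rot1 at col 1 lands with bottom-row=0; cleared 0 line(s) (total 0); column heights now [0 3 2 3 2], max=3
Drop 3: L rot0 at col 2 lands with bottom-row=3; cleared 0 line(s) (total 0); column heights now [0 3 4 4 5], max=5
Drop 4: I rot1 at col 1 lands with bottom-row=3; cleared 0 line(s) (total 0); column heights now [0 7 4 4 5], max=7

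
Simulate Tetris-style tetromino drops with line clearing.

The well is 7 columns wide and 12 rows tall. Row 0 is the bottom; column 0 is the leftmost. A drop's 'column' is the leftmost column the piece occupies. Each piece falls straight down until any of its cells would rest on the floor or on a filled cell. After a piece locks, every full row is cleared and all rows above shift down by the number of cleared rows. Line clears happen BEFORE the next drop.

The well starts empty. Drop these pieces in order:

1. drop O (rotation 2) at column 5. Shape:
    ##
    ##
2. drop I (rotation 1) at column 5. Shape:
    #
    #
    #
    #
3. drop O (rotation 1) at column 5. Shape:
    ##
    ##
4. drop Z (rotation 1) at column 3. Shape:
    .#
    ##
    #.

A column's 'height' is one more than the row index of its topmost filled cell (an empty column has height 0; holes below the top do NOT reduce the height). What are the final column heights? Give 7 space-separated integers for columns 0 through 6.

Answer: 0 0 0 2 3 8 8

Derivation:
Drop 1: O rot2 at col 5 lands with bottom-row=0; cleared 0 line(s) (total 0); column heights now [0 0 0 0 0 2 2], max=2
Drop 2: I rot1 at col 5 lands with bottom-row=2; cleared 0 line(s) (total 0); column heights now [0 0 0 0 0 6 2], max=6
Drop 3: O rot1 at col 5 lands with bottom-row=6; cleared 0 line(s) (total 0); column heights now [0 0 0 0 0 8 8], max=8
Drop 4: Z rot1 at col 3 lands with bottom-row=0; cleared 0 line(s) (total 0); column heights now [0 0 0 2 3 8 8], max=8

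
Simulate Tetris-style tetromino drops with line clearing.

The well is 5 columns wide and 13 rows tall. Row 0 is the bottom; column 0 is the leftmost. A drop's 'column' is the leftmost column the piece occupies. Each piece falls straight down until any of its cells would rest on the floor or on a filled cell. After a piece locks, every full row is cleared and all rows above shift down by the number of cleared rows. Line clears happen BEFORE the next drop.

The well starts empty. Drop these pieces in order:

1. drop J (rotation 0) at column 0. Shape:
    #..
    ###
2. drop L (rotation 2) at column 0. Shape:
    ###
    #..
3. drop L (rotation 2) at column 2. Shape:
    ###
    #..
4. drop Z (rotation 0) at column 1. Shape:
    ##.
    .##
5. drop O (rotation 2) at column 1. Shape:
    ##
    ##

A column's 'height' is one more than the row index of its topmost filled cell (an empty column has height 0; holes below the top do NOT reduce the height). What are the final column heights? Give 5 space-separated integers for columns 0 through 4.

Answer: 4 10 10 7 6

Derivation:
Drop 1: J rot0 at col 0 lands with bottom-row=0; cleared 0 line(s) (total 0); column heights now [2 1 1 0 0], max=2
Drop 2: L rot2 at col 0 lands with bottom-row=2; cleared 0 line(s) (total 0); column heights now [4 4 4 0 0], max=4
Drop 3: L rot2 at col 2 lands with bottom-row=4; cleared 0 line(s) (total 0); column heights now [4 4 6 6 6], max=6
Drop 4: Z rot0 at col 1 lands with bottom-row=6; cleared 0 line(s) (total 0); column heights now [4 8 8 7 6], max=8
Drop 5: O rot2 at col 1 lands with bottom-row=8; cleared 0 line(s) (total 0); column heights now [4 10 10 7 6], max=10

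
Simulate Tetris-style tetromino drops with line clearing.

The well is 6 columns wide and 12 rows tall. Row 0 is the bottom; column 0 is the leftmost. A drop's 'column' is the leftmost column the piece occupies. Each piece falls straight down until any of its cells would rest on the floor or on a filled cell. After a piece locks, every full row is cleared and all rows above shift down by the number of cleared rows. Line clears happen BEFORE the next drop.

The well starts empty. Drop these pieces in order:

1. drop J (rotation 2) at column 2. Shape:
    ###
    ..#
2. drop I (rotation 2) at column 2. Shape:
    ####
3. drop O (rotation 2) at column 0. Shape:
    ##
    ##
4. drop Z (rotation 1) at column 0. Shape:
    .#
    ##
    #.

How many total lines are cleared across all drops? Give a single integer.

Drop 1: J rot2 at col 2 lands with bottom-row=0; cleared 0 line(s) (total 0); column heights now [0 0 2 2 2 0], max=2
Drop 2: I rot2 at col 2 lands with bottom-row=2; cleared 0 line(s) (total 0); column heights now [0 0 3 3 3 3], max=3
Drop 3: O rot2 at col 0 lands with bottom-row=0; cleared 0 line(s) (total 0); column heights now [2 2 3 3 3 3], max=3
Drop 4: Z rot1 at col 0 lands with bottom-row=2; cleared 0 line(s) (total 0); column heights now [4 5 3 3 3 3], max=5

Answer: 0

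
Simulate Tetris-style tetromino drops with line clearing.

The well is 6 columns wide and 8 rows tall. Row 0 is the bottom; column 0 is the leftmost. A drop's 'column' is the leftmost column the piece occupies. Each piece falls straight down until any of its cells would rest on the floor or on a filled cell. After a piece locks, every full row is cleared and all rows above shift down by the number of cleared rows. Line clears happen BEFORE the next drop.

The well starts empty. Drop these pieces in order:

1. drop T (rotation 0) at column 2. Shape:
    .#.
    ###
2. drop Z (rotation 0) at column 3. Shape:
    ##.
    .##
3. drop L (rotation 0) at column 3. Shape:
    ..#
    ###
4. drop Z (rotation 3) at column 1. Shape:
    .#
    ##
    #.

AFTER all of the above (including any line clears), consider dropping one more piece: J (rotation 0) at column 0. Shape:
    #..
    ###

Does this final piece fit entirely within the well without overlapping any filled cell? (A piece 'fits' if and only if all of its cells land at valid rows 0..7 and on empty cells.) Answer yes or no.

Answer: yes

Derivation:
Drop 1: T rot0 at col 2 lands with bottom-row=0; cleared 0 line(s) (total 0); column heights now [0 0 1 2 1 0], max=2
Drop 2: Z rot0 at col 3 lands with bottom-row=1; cleared 0 line(s) (total 0); column heights now [0 0 1 3 3 2], max=3
Drop 3: L rot0 at col 3 lands with bottom-row=3; cleared 0 line(s) (total 0); column heights now [0 0 1 4 4 5], max=5
Drop 4: Z rot3 at col 1 lands with bottom-row=0; cleared 0 line(s) (total 0); column heights now [0 2 3 4 4 5], max=5
Test piece J rot0 at col 0 (width 3): heights before test = [0 2 3 4 4 5]; fits = True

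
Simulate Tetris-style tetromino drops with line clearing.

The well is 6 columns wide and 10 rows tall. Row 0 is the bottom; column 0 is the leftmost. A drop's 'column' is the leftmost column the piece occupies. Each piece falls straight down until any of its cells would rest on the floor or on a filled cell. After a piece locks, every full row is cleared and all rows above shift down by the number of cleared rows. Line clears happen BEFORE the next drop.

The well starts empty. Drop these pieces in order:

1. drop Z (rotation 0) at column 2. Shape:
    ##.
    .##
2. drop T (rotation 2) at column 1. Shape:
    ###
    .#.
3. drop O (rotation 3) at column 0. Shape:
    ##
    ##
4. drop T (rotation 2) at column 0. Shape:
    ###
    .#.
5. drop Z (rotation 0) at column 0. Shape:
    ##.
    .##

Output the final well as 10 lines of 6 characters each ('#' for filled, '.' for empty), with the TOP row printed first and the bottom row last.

Drop 1: Z rot0 at col 2 lands with bottom-row=0; cleared 0 line(s) (total 0); column heights now [0 0 2 2 1 0], max=2
Drop 2: T rot2 at col 1 lands with bottom-row=2; cleared 0 line(s) (total 0); column heights now [0 4 4 4 1 0], max=4
Drop 3: O rot3 at col 0 lands with bottom-row=4; cleared 0 line(s) (total 0); column heights now [6 6 4 4 1 0], max=6
Drop 4: T rot2 at col 0 lands with bottom-row=6; cleared 0 line(s) (total 0); column heights now [8 8 8 4 1 0], max=8
Drop 5: Z rot0 at col 0 lands with bottom-row=8; cleared 0 line(s) (total 0); column heights now [10 10 9 4 1 0], max=10

Answer: ##....
.##...
###...
.#....
##....
##....
.###..
..#...
..##..
...##.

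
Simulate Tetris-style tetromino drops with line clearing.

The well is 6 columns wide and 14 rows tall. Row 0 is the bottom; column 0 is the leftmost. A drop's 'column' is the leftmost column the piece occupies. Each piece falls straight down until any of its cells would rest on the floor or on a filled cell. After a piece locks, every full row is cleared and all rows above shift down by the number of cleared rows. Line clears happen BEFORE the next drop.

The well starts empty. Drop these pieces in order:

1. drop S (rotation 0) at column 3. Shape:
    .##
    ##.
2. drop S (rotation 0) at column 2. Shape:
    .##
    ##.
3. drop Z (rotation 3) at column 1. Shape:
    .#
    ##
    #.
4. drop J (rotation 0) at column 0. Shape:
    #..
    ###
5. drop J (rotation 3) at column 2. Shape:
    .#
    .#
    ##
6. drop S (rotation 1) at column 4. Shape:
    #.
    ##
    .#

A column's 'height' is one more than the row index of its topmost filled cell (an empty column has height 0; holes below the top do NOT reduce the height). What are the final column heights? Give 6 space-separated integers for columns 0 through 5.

Answer: 6 5 6 8 5 4

Derivation:
Drop 1: S rot0 at col 3 lands with bottom-row=0; cleared 0 line(s) (total 0); column heights now [0 0 0 1 2 2], max=2
Drop 2: S rot0 at col 2 lands with bottom-row=1; cleared 0 line(s) (total 0); column heights now [0 0 2 3 3 2], max=3
Drop 3: Z rot3 at col 1 lands with bottom-row=1; cleared 0 line(s) (total 0); column heights now [0 3 4 3 3 2], max=4
Drop 4: J rot0 at col 0 lands with bottom-row=4; cleared 0 line(s) (total 0); column heights now [6 5 5 3 3 2], max=6
Drop 5: J rot3 at col 2 lands with bottom-row=5; cleared 0 line(s) (total 0); column heights now [6 5 6 8 3 2], max=8
Drop 6: S rot1 at col 4 lands with bottom-row=2; cleared 0 line(s) (total 0); column heights now [6 5 6 8 5 4], max=8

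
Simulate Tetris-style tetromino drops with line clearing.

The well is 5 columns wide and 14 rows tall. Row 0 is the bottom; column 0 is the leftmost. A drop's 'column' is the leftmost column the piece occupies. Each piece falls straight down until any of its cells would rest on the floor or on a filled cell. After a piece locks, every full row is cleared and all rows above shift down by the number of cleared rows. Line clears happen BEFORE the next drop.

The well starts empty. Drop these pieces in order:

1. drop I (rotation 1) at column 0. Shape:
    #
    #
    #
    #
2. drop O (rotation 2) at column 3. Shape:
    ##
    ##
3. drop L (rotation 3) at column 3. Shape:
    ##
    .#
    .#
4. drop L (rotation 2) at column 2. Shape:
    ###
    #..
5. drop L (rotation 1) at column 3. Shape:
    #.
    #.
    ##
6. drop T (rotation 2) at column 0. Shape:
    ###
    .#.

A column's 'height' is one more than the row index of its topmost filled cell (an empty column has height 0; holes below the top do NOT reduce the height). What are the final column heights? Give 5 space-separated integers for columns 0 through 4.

Answer: 4 6 6 8 6

Derivation:
Drop 1: I rot1 at col 0 lands with bottom-row=0; cleared 0 line(s) (total 0); column heights now [4 0 0 0 0], max=4
Drop 2: O rot2 at col 3 lands with bottom-row=0; cleared 0 line(s) (total 0); column heights now [4 0 0 2 2], max=4
Drop 3: L rot3 at col 3 lands with bottom-row=2; cleared 0 line(s) (total 0); column heights now [4 0 0 5 5], max=5
Drop 4: L rot2 at col 2 lands with bottom-row=4; cleared 0 line(s) (total 0); column heights now [4 0 6 6 6], max=6
Drop 5: L rot1 at col 3 lands with bottom-row=6; cleared 0 line(s) (total 0); column heights now [4 0 6 9 7], max=9
Drop 6: T rot2 at col 0 lands with bottom-row=5; cleared 1 line(s) (total 1); column heights now [4 6 6 8 6], max=8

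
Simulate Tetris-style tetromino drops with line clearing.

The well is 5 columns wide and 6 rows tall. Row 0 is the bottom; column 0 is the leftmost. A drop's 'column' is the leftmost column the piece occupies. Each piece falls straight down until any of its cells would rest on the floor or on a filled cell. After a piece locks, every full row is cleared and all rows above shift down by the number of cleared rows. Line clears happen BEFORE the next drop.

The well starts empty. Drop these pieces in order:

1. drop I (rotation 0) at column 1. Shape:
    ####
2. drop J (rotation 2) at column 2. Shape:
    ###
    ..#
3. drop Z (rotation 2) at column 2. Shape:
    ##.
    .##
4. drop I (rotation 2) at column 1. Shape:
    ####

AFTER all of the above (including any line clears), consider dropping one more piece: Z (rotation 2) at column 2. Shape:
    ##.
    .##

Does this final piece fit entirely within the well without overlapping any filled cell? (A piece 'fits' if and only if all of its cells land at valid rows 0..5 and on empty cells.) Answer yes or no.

Answer: no

Derivation:
Drop 1: I rot0 at col 1 lands with bottom-row=0; cleared 0 line(s) (total 0); column heights now [0 1 1 1 1], max=1
Drop 2: J rot2 at col 2 lands with bottom-row=1; cleared 0 line(s) (total 0); column heights now [0 1 3 3 3], max=3
Drop 3: Z rot2 at col 2 lands with bottom-row=3; cleared 0 line(s) (total 0); column heights now [0 1 5 5 4], max=5
Drop 4: I rot2 at col 1 lands with bottom-row=5; cleared 0 line(s) (total 0); column heights now [0 6 6 6 6], max=6
Test piece Z rot2 at col 2 (width 3): heights before test = [0 6 6 6 6]; fits = False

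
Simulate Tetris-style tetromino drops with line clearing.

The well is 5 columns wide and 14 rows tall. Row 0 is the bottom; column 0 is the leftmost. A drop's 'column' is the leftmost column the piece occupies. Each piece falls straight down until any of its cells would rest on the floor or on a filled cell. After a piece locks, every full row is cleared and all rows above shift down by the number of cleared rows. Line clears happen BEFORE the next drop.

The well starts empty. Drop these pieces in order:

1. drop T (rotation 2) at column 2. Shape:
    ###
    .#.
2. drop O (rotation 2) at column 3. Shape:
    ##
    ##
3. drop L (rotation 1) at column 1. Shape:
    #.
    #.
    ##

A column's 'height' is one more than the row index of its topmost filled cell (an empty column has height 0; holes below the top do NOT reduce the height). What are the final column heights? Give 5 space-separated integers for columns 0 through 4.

Drop 1: T rot2 at col 2 lands with bottom-row=0; cleared 0 line(s) (total 0); column heights now [0 0 2 2 2], max=2
Drop 2: O rot2 at col 3 lands with bottom-row=2; cleared 0 line(s) (total 0); column heights now [0 0 2 4 4], max=4
Drop 3: L rot1 at col 1 lands with bottom-row=2; cleared 0 line(s) (total 0); column heights now [0 5 3 4 4], max=5

Answer: 0 5 3 4 4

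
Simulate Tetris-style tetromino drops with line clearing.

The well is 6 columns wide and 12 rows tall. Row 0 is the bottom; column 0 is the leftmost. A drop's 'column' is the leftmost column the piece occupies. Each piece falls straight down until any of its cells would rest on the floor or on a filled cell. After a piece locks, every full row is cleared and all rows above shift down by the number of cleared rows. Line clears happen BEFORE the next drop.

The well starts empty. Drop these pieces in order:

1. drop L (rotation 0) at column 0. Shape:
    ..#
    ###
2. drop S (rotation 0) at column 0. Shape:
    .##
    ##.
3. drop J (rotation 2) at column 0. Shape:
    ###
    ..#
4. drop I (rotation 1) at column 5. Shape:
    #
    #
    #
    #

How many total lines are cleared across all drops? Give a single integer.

Answer: 0

Derivation:
Drop 1: L rot0 at col 0 lands with bottom-row=0; cleared 0 line(s) (total 0); column heights now [1 1 2 0 0 0], max=2
Drop 2: S rot0 at col 0 lands with bottom-row=1; cleared 0 line(s) (total 0); column heights now [2 3 3 0 0 0], max=3
Drop 3: J rot2 at col 0 lands with bottom-row=3; cleared 0 line(s) (total 0); column heights now [5 5 5 0 0 0], max=5
Drop 4: I rot1 at col 5 lands with bottom-row=0; cleared 0 line(s) (total 0); column heights now [5 5 5 0 0 4], max=5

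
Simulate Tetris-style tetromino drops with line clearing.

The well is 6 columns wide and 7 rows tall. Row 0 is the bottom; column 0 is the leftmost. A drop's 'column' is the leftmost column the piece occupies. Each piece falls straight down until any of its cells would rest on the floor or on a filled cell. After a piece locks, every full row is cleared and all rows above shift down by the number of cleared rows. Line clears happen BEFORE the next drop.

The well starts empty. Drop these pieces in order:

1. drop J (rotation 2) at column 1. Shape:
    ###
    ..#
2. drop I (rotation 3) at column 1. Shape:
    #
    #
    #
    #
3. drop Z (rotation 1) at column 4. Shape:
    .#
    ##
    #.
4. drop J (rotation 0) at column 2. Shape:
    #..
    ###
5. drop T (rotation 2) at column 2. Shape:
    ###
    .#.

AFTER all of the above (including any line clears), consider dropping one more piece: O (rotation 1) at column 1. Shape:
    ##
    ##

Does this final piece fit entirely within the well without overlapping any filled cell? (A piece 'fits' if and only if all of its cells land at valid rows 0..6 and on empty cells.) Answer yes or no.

Drop 1: J rot2 at col 1 lands with bottom-row=0; cleared 0 line(s) (total 0); column heights now [0 2 2 2 0 0], max=2
Drop 2: I rot3 at col 1 lands with bottom-row=2; cleared 0 line(s) (total 0); column heights now [0 6 2 2 0 0], max=6
Drop 3: Z rot1 at col 4 lands with bottom-row=0; cleared 0 line(s) (total 0); column heights now [0 6 2 2 2 3], max=6
Drop 4: J rot0 at col 2 lands with bottom-row=2; cleared 0 line(s) (total 0); column heights now [0 6 4 3 3 3], max=6
Drop 5: T rot2 at col 2 lands with bottom-row=3; cleared 0 line(s) (total 0); column heights now [0 6 5 5 5 3], max=6
Test piece O rot1 at col 1 (width 2): heights before test = [0 6 5 5 5 3]; fits = False

Answer: no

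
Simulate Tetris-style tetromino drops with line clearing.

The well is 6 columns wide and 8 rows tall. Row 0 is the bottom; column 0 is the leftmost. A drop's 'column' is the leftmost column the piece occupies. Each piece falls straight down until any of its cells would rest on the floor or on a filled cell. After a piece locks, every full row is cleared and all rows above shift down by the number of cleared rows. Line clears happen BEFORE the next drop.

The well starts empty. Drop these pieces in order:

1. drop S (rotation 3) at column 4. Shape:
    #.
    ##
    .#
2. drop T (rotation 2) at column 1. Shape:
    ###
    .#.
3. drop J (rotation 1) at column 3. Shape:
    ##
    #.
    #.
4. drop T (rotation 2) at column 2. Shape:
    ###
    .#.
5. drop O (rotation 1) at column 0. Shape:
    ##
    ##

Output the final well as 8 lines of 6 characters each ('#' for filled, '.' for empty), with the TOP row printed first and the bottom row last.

Drop 1: S rot3 at col 4 lands with bottom-row=0; cleared 0 line(s) (total 0); column heights now [0 0 0 0 3 2], max=3
Drop 2: T rot2 at col 1 lands with bottom-row=0; cleared 0 line(s) (total 0); column heights now [0 2 2 2 3 2], max=3
Drop 3: J rot1 at col 3 lands with bottom-row=2; cleared 0 line(s) (total 0); column heights now [0 2 2 5 5 2], max=5
Drop 4: T rot2 at col 2 lands with bottom-row=5; cleared 0 line(s) (total 0); column heights now [0 2 7 7 7 2], max=7
Drop 5: O rot1 at col 0 lands with bottom-row=2; cleared 0 line(s) (total 0); column heights now [4 4 7 7 7 2], max=7

Answer: ......
..###.
...#..
...##.
##.#..
##.##.
.#####
..#..#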